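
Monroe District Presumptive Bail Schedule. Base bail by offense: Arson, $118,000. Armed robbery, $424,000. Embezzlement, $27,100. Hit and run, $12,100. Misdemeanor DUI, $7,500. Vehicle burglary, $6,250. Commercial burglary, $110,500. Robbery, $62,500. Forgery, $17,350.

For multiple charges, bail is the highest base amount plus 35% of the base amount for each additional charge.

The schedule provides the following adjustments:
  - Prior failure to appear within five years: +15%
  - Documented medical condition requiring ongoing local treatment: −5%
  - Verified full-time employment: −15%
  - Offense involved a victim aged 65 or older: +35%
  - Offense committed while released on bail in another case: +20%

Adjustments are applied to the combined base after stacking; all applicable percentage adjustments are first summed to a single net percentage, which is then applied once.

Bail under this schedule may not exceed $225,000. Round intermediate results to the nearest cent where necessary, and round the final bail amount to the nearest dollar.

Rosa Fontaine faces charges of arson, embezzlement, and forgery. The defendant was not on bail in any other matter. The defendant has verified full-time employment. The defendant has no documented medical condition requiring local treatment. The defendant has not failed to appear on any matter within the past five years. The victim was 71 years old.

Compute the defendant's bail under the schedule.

Base amounts from the schedule: arson $118,000; embezzlement $27,100; forgery $17,350.
Stacking rule: highest base plus 35% of each additional charge. Highest is arson at $118,000. Additional: $27,100 × 35% = $9,485; $17,350 × 35% = $6,072.50. Combined base = $118,000 + $15,557.50 = $133,557.50.
Net percentage adjustment: −15% +35% = +20%. $133,557.50 × 1.2 = $160,269.
$160,269 is within the $225,000 maximum.

$160,269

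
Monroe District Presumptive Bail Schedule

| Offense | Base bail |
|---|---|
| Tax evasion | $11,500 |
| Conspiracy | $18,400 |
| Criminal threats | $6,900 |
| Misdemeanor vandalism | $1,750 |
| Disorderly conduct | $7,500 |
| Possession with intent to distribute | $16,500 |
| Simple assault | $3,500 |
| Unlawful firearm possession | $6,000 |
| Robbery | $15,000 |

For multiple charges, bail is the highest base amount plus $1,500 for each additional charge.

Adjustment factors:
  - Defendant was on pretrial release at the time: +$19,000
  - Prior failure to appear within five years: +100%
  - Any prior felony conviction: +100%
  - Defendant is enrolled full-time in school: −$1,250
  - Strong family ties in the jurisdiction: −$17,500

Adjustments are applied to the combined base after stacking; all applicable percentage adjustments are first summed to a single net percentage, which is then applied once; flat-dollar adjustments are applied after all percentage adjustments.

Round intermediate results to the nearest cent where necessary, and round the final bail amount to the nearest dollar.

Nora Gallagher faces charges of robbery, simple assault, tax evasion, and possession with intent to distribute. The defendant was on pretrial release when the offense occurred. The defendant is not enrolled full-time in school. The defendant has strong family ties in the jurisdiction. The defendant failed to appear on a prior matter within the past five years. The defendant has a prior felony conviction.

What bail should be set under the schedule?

$64,500

Base amounts from the schedule: robbery $15,000; simple assault $3,500; tax evasion $11,500; possession with intent to distribute $16,500.
Stacking rule: highest base plus $1,500 per additional charge. Highest is possession with intent to distribute at $16,500; 3 additional charges → +$4,500. Combined base = $21,000.
Net percentage adjustment: +100% +100% = +200%. $21,000 × 3 = $63,000.
Defendant was on pretrial release at the time (+$19,000 flat): $63,000 + $19,000 = $82,000.
Strong family ties in the jurisdiction (−$17,500 flat): $82,000 − $17,500 = $64,500.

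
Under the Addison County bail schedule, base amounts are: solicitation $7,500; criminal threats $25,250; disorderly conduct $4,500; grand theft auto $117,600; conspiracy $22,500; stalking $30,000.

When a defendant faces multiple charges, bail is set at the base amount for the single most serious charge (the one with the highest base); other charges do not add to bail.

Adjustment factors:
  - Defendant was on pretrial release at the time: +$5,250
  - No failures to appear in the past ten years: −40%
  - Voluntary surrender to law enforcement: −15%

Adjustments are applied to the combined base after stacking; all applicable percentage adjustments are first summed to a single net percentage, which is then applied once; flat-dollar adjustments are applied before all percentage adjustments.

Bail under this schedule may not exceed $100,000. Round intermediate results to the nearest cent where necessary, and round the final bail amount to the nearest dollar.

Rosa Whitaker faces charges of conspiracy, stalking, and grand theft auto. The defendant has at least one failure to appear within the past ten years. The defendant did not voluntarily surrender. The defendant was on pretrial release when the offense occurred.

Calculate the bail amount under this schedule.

Base amounts from the schedule: conspiracy $22,500; stalking $30,000; grand theft auto $117,600.
Stacking rule: use the highest base only. Highest is grand theft auto at $117,600. Combined base = $117,600.
Defendant was on pretrial release at the time (+$5,250 flat): $117,600 + $5,250 = $122,850.
Result $122,850 exceeds the maximum of $100,000; bail is capped at $100,000.

$100,000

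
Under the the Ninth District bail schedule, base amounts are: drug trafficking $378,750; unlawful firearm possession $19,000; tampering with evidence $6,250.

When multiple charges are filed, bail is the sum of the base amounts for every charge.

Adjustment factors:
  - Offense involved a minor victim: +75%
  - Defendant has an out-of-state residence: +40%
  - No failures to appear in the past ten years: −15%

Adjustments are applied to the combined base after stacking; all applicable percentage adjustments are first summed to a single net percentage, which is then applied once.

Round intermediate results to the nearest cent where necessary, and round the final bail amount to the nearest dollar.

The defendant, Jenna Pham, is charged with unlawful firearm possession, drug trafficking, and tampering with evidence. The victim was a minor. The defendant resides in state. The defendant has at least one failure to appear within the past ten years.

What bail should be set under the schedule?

Base amounts from the schedule: unlawful firearm possession $19,000; drug trafficking $378,750; tampering with evidence $6,250.
Stacking rule: sum of all bases. $19,000 + $378,750 + $6,250 = $404,000.
Offense involved a minor victim (+75%): $404,000 × 1.75 = $707,000.

$707,000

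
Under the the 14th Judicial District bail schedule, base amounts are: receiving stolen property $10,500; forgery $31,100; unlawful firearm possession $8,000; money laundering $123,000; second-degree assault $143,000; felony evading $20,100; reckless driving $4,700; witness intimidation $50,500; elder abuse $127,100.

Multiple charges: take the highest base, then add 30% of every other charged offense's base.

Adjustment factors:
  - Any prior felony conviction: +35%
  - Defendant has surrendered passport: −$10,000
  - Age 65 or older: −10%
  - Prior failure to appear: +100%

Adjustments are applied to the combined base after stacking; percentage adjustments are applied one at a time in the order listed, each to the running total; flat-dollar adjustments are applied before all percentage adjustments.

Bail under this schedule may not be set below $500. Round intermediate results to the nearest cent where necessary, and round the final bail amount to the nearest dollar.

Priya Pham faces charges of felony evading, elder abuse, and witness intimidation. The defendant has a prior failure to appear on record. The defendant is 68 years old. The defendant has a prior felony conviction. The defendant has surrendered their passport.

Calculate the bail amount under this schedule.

$336,020

Base amounts from the schedule: felony evading $20,100; elder abuse $127,100; witness intimidation $50,500.
Stacking rule: highest base plus 30% of each additional charge. Highest is elder abuse at $127,100. Additional: $20,100 × 30% = $6,030; $50,500 × 30% = $15,150. Combined base = $127,100 + $21,180 = $148,280.
Defendant has surrendered passport (−$10,000 flat): $148,280 − $10,000 = $138,280.
Any prior felony conviction (+35%): $138,280 × 1.35 = $186,678.
Age 65 or older (−10%): $186,678 × 0.9 = $168,010.20.
Prior failure to appear (+100%): $168,010.20 × 2 = $336,020.40.
$336,020.40 is at or above the $500 minimum.
Rounded to the nearest dollar: $336,020.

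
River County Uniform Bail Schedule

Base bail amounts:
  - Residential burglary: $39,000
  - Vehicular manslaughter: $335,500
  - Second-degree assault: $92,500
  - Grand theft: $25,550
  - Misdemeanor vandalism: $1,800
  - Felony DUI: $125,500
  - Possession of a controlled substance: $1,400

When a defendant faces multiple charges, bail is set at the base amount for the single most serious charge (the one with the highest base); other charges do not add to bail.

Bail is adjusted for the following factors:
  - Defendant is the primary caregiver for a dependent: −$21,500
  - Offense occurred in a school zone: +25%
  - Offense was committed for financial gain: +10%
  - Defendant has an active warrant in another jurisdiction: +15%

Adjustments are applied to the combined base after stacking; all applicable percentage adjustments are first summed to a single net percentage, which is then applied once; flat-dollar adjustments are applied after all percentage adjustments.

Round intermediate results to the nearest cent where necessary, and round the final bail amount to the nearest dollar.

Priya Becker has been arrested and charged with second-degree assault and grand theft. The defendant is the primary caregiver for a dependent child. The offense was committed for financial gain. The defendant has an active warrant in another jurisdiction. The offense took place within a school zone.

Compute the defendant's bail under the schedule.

$117,250

Base amounts from the schedule: second-degree assault $92,500; grand theft $25,550.
Stacking rule: use the highest base only. Highest is second-degree assault at $92,500. Combined base = $92,500.
Net percentage adjustment: +25% +10% +15% = +50%. $92,500 × 1.5 = $138,750.
Defendant is the primary caregiver for a dependent (−$21,500 flat): $138,750 − $21,500 = $117,250.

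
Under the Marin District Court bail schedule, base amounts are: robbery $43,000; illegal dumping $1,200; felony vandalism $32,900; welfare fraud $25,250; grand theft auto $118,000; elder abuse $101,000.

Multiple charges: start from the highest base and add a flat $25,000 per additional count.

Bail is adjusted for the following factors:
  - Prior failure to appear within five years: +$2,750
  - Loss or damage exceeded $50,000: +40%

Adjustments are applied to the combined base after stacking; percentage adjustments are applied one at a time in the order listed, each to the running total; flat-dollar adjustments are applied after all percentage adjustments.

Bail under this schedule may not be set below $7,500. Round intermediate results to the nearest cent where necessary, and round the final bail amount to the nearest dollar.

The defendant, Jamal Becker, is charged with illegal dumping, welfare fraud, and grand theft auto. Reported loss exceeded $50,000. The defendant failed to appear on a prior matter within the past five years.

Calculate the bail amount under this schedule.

Base amounts from the schedule: illegal dumping $1,200; welfare fraud $25,250; grand theft auto $118,000.
Stacking rule: highest base plus $25,000 per additional charge. Highest is grand theft auto at $118,000; 2 additional charges → +$50,000. Combined base = $168,000.
Loss or damage exceeded $50,000 (+40%): $168,000 × 1.4 = $235,200.
Prior failure to appear within five years (+$2,750 flat): $235,200 + $2,750 = $237,950.
$237,950 is at or above the $7,500 minimum.

$237,950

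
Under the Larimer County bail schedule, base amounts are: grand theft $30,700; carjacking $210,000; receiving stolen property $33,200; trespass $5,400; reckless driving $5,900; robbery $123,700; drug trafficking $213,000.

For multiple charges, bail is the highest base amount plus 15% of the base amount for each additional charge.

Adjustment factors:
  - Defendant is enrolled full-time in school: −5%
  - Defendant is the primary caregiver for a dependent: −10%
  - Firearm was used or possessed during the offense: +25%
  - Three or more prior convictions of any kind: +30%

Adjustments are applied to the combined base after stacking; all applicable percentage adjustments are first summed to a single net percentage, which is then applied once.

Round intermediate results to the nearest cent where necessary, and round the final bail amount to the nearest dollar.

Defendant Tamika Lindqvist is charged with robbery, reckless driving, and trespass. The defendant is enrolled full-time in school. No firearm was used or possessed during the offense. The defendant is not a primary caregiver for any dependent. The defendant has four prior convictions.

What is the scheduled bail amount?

$156,744

Base amounts from the schedule: robbery $123,700; reckless driving $5,900; trespass $5,400.
Stacking rule: highest base plus 15% of each additional charge. Highest is robbery at $123,700. Additional: $5,900 × 15% = $885; $5,400 × 15% = $810. Combined base = $123,700 + $1,695 = $125,395.
Net percentage adjustment: −5% +30% = +25%. $125,395 × 1.25 = $156,743.75.
Rounded to the nearest dollar: $156,744.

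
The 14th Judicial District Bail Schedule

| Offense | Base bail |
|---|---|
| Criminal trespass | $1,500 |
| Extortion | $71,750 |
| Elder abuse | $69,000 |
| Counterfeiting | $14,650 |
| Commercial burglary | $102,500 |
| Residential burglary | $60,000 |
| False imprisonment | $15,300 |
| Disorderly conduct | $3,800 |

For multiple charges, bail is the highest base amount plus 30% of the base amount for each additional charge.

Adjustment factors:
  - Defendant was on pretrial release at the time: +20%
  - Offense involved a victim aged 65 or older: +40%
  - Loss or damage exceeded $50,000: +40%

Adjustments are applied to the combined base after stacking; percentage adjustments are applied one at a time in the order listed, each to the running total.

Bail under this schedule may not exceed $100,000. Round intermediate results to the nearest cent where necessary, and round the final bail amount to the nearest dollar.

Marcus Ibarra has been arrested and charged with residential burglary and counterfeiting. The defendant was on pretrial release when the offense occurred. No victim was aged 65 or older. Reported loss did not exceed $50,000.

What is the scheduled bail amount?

Base amounts from the schedule: residential burglary $60,000; counterfeiting $14,650.
Stacking rule: highest base plus 30% of each additional charge. Highest is residential burglary at $60,000. Additional: $14,650 × 30% = $4,395. Combined base = $60,000 + $4,395 = $64,395.
Defendant was on pretrial release at the time (+20%): $64,395 × 1.2 = $77,274.
$77,274 is within the $100,000 maximum.

$77,274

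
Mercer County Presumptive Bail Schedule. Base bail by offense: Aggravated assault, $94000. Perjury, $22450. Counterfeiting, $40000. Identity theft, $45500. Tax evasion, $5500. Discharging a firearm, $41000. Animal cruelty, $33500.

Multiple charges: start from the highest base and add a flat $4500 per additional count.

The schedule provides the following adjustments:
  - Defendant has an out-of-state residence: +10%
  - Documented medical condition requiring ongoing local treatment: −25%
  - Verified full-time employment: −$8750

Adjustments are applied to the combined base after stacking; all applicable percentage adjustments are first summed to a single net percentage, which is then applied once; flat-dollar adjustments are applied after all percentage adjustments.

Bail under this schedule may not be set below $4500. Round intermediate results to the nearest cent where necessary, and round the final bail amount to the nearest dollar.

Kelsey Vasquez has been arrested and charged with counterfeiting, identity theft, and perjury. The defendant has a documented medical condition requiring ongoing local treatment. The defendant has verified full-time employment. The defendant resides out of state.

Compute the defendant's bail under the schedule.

$37575

Base amounts from the schedule: counterfeiting $40000; identity theft $45500; perjury $22450.
Stacking rule: highest base plus $4500 per additional charge. Highest is identity theft at $45500; 2 additional charges → +$9000. Combined base = $54500.
Net percentage adjustment: +10% −25% = −15%. $54500 × 0.85 = $46325.
Verified full-time employment (−$8750 flat): $46325 − $8750 = $37575.
$37575 is at or above the $4500 minimum.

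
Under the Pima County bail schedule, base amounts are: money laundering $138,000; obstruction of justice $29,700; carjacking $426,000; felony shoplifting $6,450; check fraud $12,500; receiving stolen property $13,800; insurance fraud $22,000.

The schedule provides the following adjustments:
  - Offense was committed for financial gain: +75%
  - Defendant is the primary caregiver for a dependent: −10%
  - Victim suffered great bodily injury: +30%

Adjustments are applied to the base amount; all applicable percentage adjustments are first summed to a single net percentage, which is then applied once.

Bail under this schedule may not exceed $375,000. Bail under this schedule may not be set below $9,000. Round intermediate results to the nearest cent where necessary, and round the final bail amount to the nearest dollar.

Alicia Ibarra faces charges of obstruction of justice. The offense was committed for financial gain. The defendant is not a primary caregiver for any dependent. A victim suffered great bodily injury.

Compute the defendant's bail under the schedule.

$60,885

Base amounts from the schedule: obstruction of justice $29,700.
Single charge. Combined base = $29,700.
Net percentage adjustment: +75% +30% = +105%. $29,700 × 2.05 = $60,885.
$60,885 is within the $375,000 maximum.
$60,885 is at or above the $9,000 minimum.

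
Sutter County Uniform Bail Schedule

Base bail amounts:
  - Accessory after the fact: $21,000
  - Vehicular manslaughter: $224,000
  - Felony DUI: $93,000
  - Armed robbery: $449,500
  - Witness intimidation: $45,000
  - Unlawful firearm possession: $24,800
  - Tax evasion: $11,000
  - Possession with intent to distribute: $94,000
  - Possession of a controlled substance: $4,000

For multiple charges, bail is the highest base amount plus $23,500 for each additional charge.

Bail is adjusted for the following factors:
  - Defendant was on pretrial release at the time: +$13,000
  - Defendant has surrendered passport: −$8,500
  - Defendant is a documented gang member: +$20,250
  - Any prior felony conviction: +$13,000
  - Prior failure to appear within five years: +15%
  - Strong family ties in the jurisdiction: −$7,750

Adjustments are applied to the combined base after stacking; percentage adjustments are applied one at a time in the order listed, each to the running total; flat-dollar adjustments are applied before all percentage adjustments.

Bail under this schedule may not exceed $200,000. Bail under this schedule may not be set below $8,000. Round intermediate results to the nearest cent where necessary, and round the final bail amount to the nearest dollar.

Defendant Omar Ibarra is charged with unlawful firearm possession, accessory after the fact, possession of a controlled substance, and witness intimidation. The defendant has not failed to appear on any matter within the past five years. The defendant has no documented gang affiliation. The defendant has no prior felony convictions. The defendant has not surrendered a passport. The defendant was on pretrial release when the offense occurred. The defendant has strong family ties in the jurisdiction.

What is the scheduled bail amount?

Base amounts from the schedule: unlawful firearm possession $24,800; accessory after the fact $21,000; possession of a controlled substance $4,000; witness intimidation $45,000.
Stacking rule: highest base plus $23,500 per additional charge. Highest is witness intimidation at $45,000; 3 additional charges → +$70,500. Combined base = $115,500.
Defendant was on pretrial release at the time (+$13,000 flat): $115,500 + $13,000 = $128,500.
Strong family ties in the jurisdiction (−$7,750 flat): $128,500 − $7,750 = $120,750.
$120,750 is within the $200,000 maximum.
$120,750 is at or above the $8,000 minimum.

$120,750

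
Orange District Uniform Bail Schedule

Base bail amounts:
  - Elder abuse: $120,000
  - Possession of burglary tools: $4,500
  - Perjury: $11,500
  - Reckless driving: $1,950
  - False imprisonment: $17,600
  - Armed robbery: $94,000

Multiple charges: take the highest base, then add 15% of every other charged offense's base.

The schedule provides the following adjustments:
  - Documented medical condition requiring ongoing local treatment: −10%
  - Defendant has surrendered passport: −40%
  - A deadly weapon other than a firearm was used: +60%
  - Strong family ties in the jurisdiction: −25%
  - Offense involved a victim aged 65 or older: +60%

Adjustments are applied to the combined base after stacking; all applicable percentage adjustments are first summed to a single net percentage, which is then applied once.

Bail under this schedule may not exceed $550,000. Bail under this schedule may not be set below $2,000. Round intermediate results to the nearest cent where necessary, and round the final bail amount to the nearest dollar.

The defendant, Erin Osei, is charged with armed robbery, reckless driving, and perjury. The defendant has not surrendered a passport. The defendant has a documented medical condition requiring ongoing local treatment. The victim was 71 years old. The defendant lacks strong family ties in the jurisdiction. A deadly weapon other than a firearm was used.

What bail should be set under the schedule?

Base amounts from the schedule: armed robbery $94,000; reckless driving $1,950; perjury $11,500.
Stacking rule: highest base plus 15% of each additional charge. Highest is armed robbery at $94,000. Additional: $1,950 × 15% = $292.50; $11,500 × 15% = $1,725. Combined base = $94,000 + $2,017.50 = $96,017.50.
Net percentage adjustment: −10% +60% +60% = +110%. $96,017.50 × 2.1 = $201,636.75.
$201,636.75 is within the $550,000 maximum.
$201,636.75 is at or above the $2,000 minimum.
Rounded to the nearest dollar: $201,637.

$201,637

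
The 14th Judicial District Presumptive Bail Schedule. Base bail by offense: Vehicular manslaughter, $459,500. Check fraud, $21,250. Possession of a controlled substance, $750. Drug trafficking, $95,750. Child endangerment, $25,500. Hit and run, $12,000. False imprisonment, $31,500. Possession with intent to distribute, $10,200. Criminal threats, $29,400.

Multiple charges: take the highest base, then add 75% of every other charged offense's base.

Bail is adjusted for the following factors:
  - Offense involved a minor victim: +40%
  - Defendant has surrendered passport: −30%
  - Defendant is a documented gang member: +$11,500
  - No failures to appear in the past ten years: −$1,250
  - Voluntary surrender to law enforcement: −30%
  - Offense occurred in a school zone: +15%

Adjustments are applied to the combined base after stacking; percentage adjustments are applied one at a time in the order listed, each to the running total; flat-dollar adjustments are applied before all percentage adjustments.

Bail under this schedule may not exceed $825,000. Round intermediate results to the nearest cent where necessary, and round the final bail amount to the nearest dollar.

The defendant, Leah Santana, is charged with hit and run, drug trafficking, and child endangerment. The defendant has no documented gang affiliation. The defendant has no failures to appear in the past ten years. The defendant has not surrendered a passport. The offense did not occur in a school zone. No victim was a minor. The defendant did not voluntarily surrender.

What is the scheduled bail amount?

Base amounts from the schedule: hit and run $12,000; drug trafficking $95,750; child endangerment $25,500.
Stacking rule: highest base plus 75% of each additional charge. Highest is drug trafficking at $95,750. Additional: $12,000 × 75% = $9,000; $25,500 × 75% = $19,125. Combined base = $95,750 + $28,125 = $123,875.
No failures to appear in the past ten years (−$1,250 flat): $123,875 − $1,250 = $122,625.
$122,625 is within the $825,000 maximum.

$122,625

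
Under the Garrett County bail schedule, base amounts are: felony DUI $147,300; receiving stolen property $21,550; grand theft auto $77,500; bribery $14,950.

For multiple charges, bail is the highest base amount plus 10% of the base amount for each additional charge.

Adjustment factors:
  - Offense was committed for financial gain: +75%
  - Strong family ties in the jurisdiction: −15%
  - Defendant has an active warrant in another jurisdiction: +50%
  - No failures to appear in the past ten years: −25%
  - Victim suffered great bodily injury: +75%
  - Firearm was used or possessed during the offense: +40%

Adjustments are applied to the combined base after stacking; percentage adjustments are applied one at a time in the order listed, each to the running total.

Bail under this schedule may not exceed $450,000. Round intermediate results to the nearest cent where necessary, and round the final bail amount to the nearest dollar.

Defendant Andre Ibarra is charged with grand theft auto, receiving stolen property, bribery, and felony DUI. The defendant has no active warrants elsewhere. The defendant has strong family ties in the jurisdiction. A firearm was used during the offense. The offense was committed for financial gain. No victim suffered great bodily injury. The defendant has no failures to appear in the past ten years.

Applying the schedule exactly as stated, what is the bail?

$247,870

Base amounts from the schedule: grand theft auto $77,500; receiving stolen property $21,550; bribery $14,950; felony DUI $147,300.
Stacking rule: highest base plus 10% of each additional charge. Highest is felony DUI at $147,300. Additional: $77,500 × 10% = $7,750; $21,550 × 10% = $2,155; $14,950 × 10% = $1,495. Combined base = $147,300 + $11,400 = $158,700.
Offense was committed for financial gain (+75%): $158,700 × 1.75 = $277,725.
Strong family ties in the jurisdiction (−15%): $277,725 × 0.85 = $236,066.25.
No failures to appear in the past ten years (−25%): $236,066.25 × 0.75 = $177,049.69.
Firearm was used or possessed during the offense (+40%): $177,049.69 × 1.4 = $247,869.57.
$247,869.57 is within the $450,000 maximum.
Rounded to the nearest dollar: $247,870.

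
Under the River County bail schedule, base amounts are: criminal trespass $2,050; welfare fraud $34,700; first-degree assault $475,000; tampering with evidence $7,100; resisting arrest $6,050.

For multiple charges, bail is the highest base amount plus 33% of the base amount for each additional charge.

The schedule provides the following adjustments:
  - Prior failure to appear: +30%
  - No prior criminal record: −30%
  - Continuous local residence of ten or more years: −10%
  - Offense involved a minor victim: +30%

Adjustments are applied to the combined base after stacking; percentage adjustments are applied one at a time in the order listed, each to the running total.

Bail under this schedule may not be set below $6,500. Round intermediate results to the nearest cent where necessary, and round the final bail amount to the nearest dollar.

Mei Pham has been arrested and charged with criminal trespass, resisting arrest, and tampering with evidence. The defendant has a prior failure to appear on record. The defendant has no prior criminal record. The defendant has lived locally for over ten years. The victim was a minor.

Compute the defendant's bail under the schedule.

$10,405

Base amounts from the schedule: criminal trespass $2,050; resisting arrest $6,050; tampering with evidence $7,100.
Stacking rule: highest base plus 33% of each additional charge. Highest is tampering with evidence at $7,100. Additional: $2,050 × 33% = $676.50; $6,050 × 33% = $1,996.50. Combined base = $7,100 + $2,673 = $9,773.
Prior failure to appear (+30%): $9,773 × 1.3 = $12,704.90.
No prior criminal record (−30%): $12,704.90 × 0.7 = $8,893.43.
Continuous local residence of ten or more years (−10%): $8,893.43 × 0.9 = $8,004.09.
Offense involved a minor victim (+30%): $8,004.09 × 1.3 = $10,405.32.
$10,405.32 is at or above the $6,500 minimum.
Rounded to the nearest dollar: $10,405.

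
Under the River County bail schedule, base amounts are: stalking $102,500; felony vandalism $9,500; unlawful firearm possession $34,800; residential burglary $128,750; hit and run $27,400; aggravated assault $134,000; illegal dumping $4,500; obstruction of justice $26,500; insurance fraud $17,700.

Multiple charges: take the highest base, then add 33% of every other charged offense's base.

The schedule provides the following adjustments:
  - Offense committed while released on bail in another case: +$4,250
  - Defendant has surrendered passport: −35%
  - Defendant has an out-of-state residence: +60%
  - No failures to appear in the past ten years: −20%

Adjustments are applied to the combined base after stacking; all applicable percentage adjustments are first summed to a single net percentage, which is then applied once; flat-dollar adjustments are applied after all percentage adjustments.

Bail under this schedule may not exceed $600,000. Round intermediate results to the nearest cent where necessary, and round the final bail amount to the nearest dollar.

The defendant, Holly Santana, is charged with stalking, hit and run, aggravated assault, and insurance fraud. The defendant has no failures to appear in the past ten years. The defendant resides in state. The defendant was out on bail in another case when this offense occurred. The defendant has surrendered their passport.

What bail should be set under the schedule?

$86,469

Base amounts from the schedule: stalking $102,500; hit and run $27,400; aggravated assault $134,000; insurance fraud $17,700.
Stacking rule: highest base plus 33% of each additional charge. Highest is aggravated assault at $134,000. Additional: $102,500 × 33% = $33,825; $27,400 × 33% = $9,042; $17,700 × 33% = $5,841. Combined base = $134,000 + $48,708 = $182,708.
Net percentage adjustment: −35% −20% = −55%. $182,708 × 0.45 = $82,218.60.
Offense committed while released on bail in another case (+$4,250 flat): $82,218.60 + $4,250 = $86,468.60.
$86,468.60 is within the $600,000 maximum.
Rounded to the nearest dollar: $86,469.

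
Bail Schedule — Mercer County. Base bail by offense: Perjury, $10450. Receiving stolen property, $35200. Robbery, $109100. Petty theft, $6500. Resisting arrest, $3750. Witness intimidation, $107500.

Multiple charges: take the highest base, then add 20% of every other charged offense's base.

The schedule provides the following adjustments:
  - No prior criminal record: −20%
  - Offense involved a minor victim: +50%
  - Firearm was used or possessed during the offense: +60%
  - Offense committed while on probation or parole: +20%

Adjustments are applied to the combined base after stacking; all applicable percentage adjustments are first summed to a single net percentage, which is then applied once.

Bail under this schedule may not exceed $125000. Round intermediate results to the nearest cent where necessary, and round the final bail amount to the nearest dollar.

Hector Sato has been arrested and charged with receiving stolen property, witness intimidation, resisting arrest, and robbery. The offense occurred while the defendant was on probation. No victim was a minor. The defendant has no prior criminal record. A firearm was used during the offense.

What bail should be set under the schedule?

$125000

Base amounts from the schedule: receiving stolen property $35200; witness intimidation $107500; resisting arrest $3750; robbery $109100.
Stacking rule: highest base plus 20% of each additional charge. Highest is robbery at $109100. Additional: $35200 × 20% = $7040; $107500 × 20% = $21500; $3750 × 20% = $750. Combined base = $109100 + $29290 = $138390.
Net percentage adjustment: −20% +60% +20% = +60%. $138390 × 1.6 = $221424.
Result $221424 exceeds the maximum of $125000; bail is capped at $125000.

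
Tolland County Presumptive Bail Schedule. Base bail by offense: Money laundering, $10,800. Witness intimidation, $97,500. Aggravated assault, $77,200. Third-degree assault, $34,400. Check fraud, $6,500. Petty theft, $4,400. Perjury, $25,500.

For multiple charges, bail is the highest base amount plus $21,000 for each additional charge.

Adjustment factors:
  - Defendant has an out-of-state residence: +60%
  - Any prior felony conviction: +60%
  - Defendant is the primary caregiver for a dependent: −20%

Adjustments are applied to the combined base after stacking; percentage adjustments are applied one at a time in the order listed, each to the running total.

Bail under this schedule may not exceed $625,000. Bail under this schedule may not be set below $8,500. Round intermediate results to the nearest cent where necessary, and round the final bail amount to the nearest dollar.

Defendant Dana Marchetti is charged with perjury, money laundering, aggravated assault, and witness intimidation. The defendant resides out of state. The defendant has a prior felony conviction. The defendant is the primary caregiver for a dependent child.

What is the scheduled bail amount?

$328,704

Base amounts from the schedule: perjury $25,500; money laundering $10,800; aggravated assault $77,200; witness intimidation $97,500.
Stacking rule: highest base plus $21,000 per additional charge. Highest is witness intimidation at $97,500; 3 additional charges → +$63,000. Combined base = $160,500.
Defendant has an out-of-state residence (+60%): $160,500 × 1.6 = $256,800.
Any prior felony conviction (+60%): $256,800 × 1.6 = $410,880.
Defendant is the primary caregiver for a dependent (−20%): $410,880 × 0.8 = $328,704.
$328,704 is within the $625,000 maximum.
$328,704 is at or above the $8,500 minimum.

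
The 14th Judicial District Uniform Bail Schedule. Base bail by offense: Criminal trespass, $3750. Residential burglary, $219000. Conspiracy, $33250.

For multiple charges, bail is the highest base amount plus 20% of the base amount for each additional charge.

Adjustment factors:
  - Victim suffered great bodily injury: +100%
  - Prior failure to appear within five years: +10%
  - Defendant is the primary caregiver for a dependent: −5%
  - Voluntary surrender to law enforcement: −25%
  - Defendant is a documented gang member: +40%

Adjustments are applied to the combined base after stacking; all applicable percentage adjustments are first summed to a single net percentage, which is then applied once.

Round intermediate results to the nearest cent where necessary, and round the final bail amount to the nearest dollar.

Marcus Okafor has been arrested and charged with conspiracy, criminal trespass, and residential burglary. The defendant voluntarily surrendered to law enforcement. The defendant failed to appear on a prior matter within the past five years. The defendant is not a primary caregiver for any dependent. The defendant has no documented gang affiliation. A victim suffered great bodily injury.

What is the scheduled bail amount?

Base amounts from the schedule: conspiracy $33250; criminal trespass $3750; residential burglary $219000.
Stacking rule: highest base plus 20% of each additional charge. Highest is residential burglary at $219000. Additional: $33250 × 20% = $6650; $3750 × 20% = $750. Combined base = $219000 + $7400 = $226400.
Net percentage adjustment: +100% +10% −25% = +85%. $226400 × 1.85 = $418840.

$418840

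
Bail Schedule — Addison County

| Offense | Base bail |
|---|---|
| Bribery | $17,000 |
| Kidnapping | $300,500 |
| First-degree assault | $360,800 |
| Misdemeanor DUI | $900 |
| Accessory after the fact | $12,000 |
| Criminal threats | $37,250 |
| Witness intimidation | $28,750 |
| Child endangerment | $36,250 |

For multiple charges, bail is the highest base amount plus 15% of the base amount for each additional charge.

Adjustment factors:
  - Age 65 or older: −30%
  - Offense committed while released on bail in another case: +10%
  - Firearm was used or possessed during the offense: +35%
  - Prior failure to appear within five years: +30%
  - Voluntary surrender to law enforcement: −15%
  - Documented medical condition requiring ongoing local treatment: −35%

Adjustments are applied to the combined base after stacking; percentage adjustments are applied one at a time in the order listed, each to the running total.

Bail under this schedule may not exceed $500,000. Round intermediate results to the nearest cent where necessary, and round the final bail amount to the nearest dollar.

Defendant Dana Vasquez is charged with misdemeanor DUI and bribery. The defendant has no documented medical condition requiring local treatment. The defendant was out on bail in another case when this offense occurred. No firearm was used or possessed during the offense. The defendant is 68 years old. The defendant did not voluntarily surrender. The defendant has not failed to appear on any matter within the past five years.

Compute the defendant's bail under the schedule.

Base amounts from the schedule: misdemeanor DUI $900; bribery $17,000.
Stacking rule: highest base plus 15% of each additional charge. Highest is bribery at $17,000. Additional: $900 × 15% = $135. Combined base = $17,000 + $135 = $17,135.
Age 65 or older (−30%): $17,135 × 0.7 = $11,994.50.
Offense committed while released on bail in another case (+10%): $11,994.50 × 1.1 = $13,193.95.
$13,193.95 is within the $500,000 maximum.
Rounded to the nearest dollar: $13,194.

$13,194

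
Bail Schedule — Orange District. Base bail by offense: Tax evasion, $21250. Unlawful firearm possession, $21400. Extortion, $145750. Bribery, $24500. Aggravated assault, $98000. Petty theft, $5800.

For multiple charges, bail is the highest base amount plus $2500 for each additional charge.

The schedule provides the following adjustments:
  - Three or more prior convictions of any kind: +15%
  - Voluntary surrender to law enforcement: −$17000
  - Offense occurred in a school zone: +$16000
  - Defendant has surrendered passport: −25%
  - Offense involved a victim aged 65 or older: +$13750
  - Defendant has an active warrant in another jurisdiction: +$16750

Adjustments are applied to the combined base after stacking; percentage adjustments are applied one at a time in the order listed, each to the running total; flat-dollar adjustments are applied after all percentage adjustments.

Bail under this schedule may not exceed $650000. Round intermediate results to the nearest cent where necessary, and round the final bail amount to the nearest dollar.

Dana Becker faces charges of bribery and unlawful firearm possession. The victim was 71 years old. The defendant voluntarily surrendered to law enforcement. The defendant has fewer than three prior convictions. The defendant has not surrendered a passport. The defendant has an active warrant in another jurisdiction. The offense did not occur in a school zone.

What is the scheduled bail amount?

$40500

Base amounts from the schedule: bribery $24500; unlawful firearm possession $21400.
Stacking rule: highest base plus $2500 per additional charge. Highest is bribery at $24500; 1 additional charge → +$2500. Combined base = $27000.
Voluntary surrender to law enforcement (−$17000 flat): $27000 − $17000 = $10000.
Offense involved a victim aged 65 or older (+$13750 flat): $10000 + $13750 = $23750.
Defendant has an active warrant in another jurisdiction (+$16750 flat): $23750 + $16750 = $40500.
$40500 is within the $650000 maximum.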